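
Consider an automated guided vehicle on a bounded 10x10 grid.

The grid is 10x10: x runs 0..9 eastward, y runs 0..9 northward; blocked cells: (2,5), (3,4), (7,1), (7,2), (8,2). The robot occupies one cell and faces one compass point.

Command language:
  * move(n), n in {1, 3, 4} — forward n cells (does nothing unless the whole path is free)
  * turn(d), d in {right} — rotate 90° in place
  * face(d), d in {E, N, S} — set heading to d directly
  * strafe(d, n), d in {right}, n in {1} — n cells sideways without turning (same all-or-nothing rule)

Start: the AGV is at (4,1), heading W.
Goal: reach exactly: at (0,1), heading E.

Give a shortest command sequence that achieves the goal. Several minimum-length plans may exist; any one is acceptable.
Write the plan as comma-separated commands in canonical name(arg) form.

initial: at (4,1), heading W
t=1 move(4) ⇒ at (0,1), heading W
t=2 face(E) ⇒ at (0,1), heading E
minimal: 2 command(s), checked below 2.

move(4), face(E)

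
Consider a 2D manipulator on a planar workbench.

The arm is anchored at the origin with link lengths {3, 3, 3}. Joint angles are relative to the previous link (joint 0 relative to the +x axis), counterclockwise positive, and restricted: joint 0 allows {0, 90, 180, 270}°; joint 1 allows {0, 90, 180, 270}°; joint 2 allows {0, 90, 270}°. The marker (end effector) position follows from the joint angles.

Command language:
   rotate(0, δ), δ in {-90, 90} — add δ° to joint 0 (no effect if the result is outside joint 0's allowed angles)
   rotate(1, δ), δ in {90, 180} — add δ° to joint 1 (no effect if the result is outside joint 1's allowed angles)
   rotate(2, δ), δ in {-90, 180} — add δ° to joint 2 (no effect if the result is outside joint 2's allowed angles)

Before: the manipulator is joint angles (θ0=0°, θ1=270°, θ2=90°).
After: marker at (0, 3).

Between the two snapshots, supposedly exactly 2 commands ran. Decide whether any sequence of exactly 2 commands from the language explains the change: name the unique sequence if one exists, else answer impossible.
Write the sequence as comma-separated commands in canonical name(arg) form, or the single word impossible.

rotate(1, 90), rotate(1, 90)

begin: joint angles (θ0=0°, θ1=270°, θ2=90°)
[1] after rotate(1, 90): joint angles (θ0=0°, θ1=0°, θ2=90°)
[2] after rotate(1, 90): joint angles (θ0=0°, θ1=90°, θ2=90°)
all 36 alternatives checked — unique.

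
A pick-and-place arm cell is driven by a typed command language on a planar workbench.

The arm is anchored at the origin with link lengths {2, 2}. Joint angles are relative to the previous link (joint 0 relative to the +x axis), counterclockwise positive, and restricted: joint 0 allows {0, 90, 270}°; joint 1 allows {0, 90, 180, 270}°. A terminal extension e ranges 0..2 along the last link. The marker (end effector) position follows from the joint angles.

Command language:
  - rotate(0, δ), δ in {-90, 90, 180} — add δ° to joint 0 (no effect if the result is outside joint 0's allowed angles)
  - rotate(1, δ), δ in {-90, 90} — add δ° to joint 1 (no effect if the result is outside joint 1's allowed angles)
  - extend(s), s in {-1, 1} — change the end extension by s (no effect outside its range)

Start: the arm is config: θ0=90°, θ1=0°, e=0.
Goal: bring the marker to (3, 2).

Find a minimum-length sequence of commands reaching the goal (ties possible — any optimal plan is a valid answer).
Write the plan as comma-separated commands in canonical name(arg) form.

begin: config: θ0=90°, θ1=0°, e=0
1. rotate(1, -90) → config: θ0=90°, θ1=270°, e=0
2. extend(1) → config: θ0=90°, θ1=270°, e=1
shorter routes all fall short; 2 is best.

rotate(1, -90), extend(1)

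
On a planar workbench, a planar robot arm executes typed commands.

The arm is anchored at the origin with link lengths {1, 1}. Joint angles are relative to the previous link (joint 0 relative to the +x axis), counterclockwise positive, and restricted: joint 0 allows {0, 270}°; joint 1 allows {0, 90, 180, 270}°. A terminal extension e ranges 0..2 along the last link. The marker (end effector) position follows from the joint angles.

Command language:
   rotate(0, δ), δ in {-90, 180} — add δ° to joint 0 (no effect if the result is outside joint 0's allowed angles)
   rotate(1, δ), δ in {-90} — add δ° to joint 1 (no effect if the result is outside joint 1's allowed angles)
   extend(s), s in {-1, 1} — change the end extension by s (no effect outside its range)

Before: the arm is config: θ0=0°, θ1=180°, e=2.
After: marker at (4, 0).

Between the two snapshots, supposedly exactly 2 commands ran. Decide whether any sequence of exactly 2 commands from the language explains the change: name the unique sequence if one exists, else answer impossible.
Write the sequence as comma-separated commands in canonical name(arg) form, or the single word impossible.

begin: config: θ0=0°, θ1=180°, e=2
t=1 rotate(1, -90) ⇒ config: θ0=0°, θ1=90°, e=2
t=2 rotate(1, -90) ⇒ config: θ0=0°, θ1=0°, e=2
no rival 2-sequence matches.

rotate(1, -90), rotate(1, -90)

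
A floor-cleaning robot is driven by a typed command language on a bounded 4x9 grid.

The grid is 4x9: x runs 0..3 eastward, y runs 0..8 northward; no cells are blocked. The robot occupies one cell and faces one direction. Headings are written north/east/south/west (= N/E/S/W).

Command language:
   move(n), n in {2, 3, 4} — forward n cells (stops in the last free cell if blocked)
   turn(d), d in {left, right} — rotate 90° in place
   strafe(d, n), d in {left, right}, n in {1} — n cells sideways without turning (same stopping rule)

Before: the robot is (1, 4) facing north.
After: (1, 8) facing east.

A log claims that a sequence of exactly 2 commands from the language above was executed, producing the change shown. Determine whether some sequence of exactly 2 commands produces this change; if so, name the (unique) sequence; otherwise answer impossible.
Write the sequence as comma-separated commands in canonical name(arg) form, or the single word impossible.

key: cell and facing (now E) both changed — the 2 commands mix motion and turning
begin: (1, 4) facing north
[1] after move(4): (1, 8) facing north
[2] after turn(right): (1, 8) facing east
all 49 alternatives checked — unique.

move(4), turn(right)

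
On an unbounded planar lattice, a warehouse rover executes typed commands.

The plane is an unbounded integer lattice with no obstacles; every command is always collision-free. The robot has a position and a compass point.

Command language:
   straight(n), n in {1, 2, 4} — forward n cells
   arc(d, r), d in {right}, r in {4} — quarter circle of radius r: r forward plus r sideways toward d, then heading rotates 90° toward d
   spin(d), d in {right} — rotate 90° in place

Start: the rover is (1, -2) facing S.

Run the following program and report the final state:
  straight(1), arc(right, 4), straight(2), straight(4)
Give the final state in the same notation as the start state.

from: (1, -2) facing S
t=1 straight(1) ⇒ (1, -3) facing S
t=2 arc(right, 4) ⇒ (-3, -7) facing W
t=3 straight(2) ⇒ (-5, -7) facing W
t=4 straight(4) ⇒ (-9, -7) facing W

(-9, -7) facing W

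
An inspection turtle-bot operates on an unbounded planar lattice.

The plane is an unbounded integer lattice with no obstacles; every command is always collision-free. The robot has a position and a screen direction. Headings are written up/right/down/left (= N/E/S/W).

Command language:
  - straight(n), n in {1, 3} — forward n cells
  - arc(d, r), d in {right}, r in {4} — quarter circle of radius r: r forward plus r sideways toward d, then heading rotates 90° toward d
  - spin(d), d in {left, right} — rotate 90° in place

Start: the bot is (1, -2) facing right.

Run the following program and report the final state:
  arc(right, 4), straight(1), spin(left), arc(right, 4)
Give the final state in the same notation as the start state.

(9, -11) facing down

start: (1, -2) facing right
step 1 (arc(right, 4)): (5, -6) facing down
step 2 (straight(1)): (5, -7) facing down
step 3 (spin(left)): (5, -7) facing right
step 4 (arc(right, 4)): (9, -11) facing down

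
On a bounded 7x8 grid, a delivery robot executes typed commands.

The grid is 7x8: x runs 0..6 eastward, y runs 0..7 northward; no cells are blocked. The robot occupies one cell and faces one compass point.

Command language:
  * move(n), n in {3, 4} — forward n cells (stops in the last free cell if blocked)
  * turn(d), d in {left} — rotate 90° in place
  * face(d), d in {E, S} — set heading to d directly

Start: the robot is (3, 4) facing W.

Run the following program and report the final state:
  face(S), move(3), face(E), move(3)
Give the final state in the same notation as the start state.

(6, 1) facing E

initial: (3, 4) facing W
step 1 (face(S)): (3, 4) facing S
step 2 (move(3)): (3, 1) facing S
step 3 (face(E)): (3, 1) facing E
step 4 (move(3)): (6, 1) facing E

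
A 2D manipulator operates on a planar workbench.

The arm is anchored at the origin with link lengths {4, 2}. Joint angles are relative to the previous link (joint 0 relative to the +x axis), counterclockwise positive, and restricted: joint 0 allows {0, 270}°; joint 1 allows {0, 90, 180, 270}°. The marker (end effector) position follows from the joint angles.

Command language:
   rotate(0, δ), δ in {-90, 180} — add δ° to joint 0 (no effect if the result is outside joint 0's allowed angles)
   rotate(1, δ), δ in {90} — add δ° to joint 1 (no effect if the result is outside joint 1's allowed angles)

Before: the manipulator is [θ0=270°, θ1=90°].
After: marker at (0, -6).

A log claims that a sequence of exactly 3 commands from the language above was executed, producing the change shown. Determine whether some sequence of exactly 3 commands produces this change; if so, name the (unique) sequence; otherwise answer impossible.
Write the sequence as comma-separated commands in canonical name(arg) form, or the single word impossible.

start: [θ0=270°, θ1=90°]
t=1 rotate(1, 90) ⇒ [θ0=270°, θ1=180°]
t=2 rotate(1, 90) ⇒ [θ0=270°, θ1=270°]
t=3 rotate(1, 90) ⇒ [θ0=270°, θ1=0°]
uniquely the one of 27 3-step routes that fits.

rotate(1, 90), rotate(1, 90), rotate(1, 90)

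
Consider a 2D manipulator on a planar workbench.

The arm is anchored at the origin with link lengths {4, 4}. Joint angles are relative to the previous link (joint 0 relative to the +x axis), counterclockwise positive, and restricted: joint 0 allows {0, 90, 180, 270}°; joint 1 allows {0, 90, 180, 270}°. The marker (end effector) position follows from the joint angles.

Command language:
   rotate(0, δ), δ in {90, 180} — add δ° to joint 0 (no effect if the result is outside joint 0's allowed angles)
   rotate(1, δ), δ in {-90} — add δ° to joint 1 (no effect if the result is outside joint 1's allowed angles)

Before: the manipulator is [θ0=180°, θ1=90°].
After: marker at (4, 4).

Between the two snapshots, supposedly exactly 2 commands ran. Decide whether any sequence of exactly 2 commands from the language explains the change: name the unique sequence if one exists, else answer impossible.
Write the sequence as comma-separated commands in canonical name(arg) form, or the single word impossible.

rotate(0, 90), rotate(0, 90)

initial: [θ0=180°, θ1=90°]
[1] after rotate(0, 90): [θ0=270°, θ1=90°]
[2] after rotate(0, 90): [θ0=0°, θ1=90°]
uniquely the one of 9 2-step routes that fits.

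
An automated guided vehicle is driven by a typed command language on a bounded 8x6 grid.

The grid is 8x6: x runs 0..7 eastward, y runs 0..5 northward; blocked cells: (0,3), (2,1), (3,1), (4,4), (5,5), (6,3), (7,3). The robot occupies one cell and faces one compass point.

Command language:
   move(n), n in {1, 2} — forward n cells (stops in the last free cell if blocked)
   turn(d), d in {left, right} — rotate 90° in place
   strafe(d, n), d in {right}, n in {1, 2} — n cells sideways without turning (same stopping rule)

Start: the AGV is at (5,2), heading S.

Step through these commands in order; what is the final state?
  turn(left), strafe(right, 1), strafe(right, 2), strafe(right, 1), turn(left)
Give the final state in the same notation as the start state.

at (5,0), heading N

begin: at (5,2), heading S
t=1 turn(left) ⇒ at (5,2), heading E
t=2 strafe(right, 1) ⇒ at (5,1), heading E
t=3 strafe(right, 2) ⇒ at (5,0), heading E
t=4 strafe(right, 1) ⇒ at (5,0), heading E
t=5 turn(left) ⇒ at (5,0), heading N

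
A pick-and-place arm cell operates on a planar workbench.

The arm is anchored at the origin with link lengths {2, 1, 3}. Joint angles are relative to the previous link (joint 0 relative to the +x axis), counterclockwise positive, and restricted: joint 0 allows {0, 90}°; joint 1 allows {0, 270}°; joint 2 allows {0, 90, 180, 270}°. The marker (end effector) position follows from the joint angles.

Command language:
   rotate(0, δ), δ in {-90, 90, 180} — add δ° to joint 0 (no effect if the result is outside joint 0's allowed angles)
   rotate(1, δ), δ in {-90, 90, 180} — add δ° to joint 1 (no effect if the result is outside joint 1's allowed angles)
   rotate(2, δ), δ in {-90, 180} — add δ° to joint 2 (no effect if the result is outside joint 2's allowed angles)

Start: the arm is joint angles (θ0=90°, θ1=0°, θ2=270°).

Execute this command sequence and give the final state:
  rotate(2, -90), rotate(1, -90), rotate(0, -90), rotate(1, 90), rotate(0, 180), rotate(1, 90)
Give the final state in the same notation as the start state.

initial: joint angles (θ0=90°, θ1=0°, θ2=270°)
1. rotate(2, -90) → joint angles (θ0=90°, θ1=0°, θ2=180°)
2. rotate(1, -90) → joint angles (θ0=90°, θ1=270°, θ2=180°)
3. rotate(0, -90) → joint angles (θ0=0°, θ1=270°, θ2=180°)
4. rotate(1, 90) → joint angles (θ0=0°, θ1=0°, θ2=180°)
5. rotate(0, 180) → joint angles (θ0=0°, θ1=0°, θ2=180°)
6. rotate(1, 90) → joint angles (θ0=0°, θ1=0°, θ2=180°)

joint angles (θ0=0°, θ1=0°, θ2=180°)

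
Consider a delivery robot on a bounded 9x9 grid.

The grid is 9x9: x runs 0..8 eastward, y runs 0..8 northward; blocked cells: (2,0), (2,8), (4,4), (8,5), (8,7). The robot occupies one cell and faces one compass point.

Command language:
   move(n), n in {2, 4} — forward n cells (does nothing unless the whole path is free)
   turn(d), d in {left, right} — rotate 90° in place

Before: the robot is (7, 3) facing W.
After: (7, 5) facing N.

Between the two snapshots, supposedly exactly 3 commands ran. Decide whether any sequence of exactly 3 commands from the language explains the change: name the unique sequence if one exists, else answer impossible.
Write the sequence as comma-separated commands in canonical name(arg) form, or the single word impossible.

key: move(4) would leave the grid, so it does nothing
from: (7, 3) facing W
1. turn(right) → (7, 3) facing N
2. move(2) → (7, 5) facing N
3. move(4) → (7, 5) facing N
no other 3-command option fits: unique.

turn(right), move(2), move(4)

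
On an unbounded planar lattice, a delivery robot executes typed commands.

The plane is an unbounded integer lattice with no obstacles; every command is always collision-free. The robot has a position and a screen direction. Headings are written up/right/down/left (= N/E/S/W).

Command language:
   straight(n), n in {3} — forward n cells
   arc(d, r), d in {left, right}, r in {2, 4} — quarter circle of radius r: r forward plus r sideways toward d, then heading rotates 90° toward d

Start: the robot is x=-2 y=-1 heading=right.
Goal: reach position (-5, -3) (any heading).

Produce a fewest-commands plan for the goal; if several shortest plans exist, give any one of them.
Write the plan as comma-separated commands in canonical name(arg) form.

straight(3), arc(right, 2), arc(right, 4), arc(right, 4)

from: x=-2 y=-1 heading=right
[1] after straight(3): x=1 y=-1 heading=right
[2] after arc(right, 2): x=3 y=-3 heading=down
[3] after arc(right, 4): x=-1 y=-7 heading=left
[4] after arc(right, 4): x=-5 y=-3 heading=up
no 3-step plan works, so 4 is optimal.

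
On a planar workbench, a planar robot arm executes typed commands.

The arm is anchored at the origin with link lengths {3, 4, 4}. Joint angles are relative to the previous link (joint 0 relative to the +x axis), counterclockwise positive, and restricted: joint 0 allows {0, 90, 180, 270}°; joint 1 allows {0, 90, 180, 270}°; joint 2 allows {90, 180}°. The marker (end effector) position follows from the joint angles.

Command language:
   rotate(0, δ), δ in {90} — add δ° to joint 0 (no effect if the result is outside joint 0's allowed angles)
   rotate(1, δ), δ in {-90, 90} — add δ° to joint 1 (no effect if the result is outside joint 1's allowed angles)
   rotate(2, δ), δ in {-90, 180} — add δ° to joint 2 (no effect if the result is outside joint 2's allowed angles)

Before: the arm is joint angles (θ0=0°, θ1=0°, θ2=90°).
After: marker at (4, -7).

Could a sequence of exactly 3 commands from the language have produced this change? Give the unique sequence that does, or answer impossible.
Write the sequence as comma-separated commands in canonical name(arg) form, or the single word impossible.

rotate(0, 90), rotate(0, 90), rotate(0, 90)

from: joint angles (θ0=0°, θ1=0°, θ2=90°)
t=1 rotate(0, 90) ⇒ joint angles (θ0=90°, θ1=0°, θ2=90°)
t=2 rotate(0, 90) ⇒ joint angles (θ0=180°, θ1=0°, θ2=90°)
t=3 rotate(0, 90) ⇒ joint angles (θ0=270°, θ1=0°, θ2=90°)
no rival 3-sequence matches.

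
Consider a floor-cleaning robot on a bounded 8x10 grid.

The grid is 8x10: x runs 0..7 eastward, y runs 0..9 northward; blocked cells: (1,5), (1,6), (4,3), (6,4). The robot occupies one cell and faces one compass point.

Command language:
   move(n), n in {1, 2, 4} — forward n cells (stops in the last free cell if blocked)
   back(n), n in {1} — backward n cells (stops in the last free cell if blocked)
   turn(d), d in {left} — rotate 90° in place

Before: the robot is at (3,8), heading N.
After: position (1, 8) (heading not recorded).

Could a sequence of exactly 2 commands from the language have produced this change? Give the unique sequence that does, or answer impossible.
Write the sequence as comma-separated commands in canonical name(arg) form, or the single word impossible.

key: running move(2) before turn(left) would end elsewhere — order is forced
from: at (3,8), heading N
[1] after turn(left): at (3,8), heading W
[2] after move(2): at (1,8), heading W
all 25 alternatives checked — unique.

turn(left), move(2)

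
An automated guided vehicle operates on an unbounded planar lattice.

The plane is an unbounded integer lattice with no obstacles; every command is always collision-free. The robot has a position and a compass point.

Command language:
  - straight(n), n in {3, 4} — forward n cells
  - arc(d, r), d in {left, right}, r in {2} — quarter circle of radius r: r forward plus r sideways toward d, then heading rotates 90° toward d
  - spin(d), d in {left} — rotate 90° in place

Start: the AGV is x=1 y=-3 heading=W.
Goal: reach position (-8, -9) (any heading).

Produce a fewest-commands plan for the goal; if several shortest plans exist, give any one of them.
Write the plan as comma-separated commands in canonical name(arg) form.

start: x=1 y=-3 heading=W
1. arc(left, 2) → x=-1 y=-5 heading=S
2. arc(right, 2) → x=-3 y=-7 heading=W
3. straight(3) → x=-6 y=-7 heading=W
4. arc(left, 2) → x=-8 y=-9 heading=S
shorter routes all fall short; 4 is best.

arc(left, 2), arc(right, 2), straight(3), arc(left, 2)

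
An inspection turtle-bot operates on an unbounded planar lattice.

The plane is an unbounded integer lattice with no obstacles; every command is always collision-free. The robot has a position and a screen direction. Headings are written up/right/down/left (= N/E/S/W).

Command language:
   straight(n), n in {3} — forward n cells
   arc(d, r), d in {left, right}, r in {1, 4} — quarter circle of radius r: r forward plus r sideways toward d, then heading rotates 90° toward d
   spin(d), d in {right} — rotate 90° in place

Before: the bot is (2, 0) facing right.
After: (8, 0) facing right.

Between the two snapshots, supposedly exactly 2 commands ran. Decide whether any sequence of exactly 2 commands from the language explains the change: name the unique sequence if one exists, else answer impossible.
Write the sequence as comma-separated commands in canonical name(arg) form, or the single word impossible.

straight(3), straight(3)

key: still facing E at the end — nothing in the sequence rotates
start: (2, 0) facing right
1. straight(3) → (5, 0) facing right
2. straight(3) → (8, 0) facing right
uniquely the one of 36 2-step routes that fits.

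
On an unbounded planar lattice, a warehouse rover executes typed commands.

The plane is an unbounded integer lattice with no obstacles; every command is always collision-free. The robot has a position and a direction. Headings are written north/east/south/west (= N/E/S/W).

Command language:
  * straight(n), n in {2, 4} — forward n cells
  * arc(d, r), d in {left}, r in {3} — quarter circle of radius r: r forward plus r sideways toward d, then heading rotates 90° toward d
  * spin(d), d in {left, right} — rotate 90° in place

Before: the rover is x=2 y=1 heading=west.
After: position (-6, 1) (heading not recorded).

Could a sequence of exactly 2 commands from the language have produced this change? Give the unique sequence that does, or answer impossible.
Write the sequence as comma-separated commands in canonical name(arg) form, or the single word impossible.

straight(4), straight(4)

t0: x=2 y=1 heading=west
step 1 (straight(4)): x=-2 y=1 heading=west
step 2 (straight(4)): x=-6 y=1 heading=west
no other 2-command option fits: unique.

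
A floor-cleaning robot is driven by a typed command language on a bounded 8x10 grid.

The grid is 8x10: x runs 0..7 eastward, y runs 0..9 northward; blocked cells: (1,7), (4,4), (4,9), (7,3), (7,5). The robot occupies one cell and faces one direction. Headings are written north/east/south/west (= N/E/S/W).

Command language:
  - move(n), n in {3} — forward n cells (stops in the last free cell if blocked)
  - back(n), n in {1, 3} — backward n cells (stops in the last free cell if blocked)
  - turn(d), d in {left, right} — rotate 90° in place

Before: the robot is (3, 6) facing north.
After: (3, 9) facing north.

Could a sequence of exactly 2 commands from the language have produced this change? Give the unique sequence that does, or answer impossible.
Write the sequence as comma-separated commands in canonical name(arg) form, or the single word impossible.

key: still facing N at the end — nothing in the sequence rotates
begin: (3, 6) facing north
[1] after move(3): (3, 9) facing north
[2] after move(3): (3, 9) facing north
uniquely the one of 25 2-step routes that fits.

move(3), move(3)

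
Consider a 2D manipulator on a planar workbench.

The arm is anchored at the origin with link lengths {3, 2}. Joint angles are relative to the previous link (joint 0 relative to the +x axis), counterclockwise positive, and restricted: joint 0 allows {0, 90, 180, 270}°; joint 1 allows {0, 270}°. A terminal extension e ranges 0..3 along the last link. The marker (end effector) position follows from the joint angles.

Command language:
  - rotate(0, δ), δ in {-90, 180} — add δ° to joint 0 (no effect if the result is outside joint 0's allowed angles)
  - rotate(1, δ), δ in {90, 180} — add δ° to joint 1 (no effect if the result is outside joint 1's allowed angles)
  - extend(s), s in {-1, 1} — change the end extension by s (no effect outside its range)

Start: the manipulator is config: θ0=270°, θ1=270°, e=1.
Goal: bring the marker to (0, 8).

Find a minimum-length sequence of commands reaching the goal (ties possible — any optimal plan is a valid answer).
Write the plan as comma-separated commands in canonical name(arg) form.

from: config: θ0=270°, θ1=270°, e=1
1. rotate(0, 180) → config: θ0=90°, θ1=270°, e=1
2. rotate(1, 90) → config: θ0=90°, θ1=0°, e=1
3. extend(1) → config: θ0=90°, θ1=0°, e=2
4. extend(1) → config: θ0=90°, θ1=0°, e=3
no 3-step plan works, so 4 is optimal.

rotate(0, 180), rotate(1, 90), extend(1), extend(1)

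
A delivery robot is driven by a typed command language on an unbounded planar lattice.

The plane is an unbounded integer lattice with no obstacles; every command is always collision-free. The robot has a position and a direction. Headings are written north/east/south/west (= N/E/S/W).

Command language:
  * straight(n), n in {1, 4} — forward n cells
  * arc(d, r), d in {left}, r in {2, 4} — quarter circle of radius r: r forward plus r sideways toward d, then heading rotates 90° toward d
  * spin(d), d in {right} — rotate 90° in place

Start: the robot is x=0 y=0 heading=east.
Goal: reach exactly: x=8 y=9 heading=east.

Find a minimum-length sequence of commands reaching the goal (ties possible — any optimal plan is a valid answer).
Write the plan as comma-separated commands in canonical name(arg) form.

arc(left, 4), spin(right), arc(left, 4), straight(1), spin(right)

from: x=0 y=0 heading=east
t=1 arc(left, 4) ⇒ x=4 y=4 heading=north
t=2 spin(right) ⇒ x=4 y=4 heading=east
t=3 arc(left, 4) ⇒ x=8 y=8 heading=north
t=4 straight(1) ⇒ x=8 y=9 heading=north
t=5 spin(right) ⇒ x=8 y=9 heading=east
nothing shorter than 5 reaches the goal.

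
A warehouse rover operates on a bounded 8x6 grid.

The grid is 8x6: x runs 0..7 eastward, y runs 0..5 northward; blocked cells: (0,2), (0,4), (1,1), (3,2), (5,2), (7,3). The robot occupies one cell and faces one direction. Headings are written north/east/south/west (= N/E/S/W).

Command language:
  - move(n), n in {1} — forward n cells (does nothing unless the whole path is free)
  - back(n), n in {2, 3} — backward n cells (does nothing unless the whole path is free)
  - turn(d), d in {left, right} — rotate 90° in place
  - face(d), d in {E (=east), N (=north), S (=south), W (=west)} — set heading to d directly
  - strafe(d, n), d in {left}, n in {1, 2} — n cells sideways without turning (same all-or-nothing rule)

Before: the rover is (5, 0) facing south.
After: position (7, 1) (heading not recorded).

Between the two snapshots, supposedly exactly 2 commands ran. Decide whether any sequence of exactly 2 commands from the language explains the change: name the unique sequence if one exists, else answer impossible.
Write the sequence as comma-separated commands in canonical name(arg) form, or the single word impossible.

impossible

all 121 sequences checked — none match.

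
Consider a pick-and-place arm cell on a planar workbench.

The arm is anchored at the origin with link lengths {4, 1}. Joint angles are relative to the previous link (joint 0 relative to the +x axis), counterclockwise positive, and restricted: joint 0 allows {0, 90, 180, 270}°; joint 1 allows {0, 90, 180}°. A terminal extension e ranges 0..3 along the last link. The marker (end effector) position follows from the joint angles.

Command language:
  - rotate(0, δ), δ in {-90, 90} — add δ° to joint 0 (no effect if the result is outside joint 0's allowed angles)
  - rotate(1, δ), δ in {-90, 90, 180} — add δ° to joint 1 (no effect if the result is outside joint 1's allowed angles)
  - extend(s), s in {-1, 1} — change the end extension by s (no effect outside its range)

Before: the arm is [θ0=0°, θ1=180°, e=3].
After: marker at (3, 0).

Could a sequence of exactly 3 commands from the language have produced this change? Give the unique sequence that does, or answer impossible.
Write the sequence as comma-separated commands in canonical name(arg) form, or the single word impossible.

start: [θ0=0°, θ1=180°, e=3]
t=1 extend(-1) ⇒ [θ0=0°, θ1=180°, e=2]
t=2 extend(-1) ⇒ [θ0=0°, θ1=180°, e=1]
t=3 extend(-1) ⇒ [θ0=0°, θ1=180°, e=0]
uniquely the one of 343 3-step routes that fits.

extend(-1), extend(-1), extend(-1)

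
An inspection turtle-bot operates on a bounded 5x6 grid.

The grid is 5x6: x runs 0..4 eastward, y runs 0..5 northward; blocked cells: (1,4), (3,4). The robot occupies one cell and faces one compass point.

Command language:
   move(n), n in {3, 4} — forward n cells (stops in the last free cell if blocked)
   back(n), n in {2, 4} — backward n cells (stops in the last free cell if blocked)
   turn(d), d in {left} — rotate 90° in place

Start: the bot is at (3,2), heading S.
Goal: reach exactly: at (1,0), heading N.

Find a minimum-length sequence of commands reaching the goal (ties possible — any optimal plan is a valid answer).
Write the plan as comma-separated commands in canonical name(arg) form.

from: at (3,2), heading S
step 1 (turn(left)): at (3,2), heading E
step 2 (back(2)): at (1,2), heading E
step 3 (turn(left)): at (1,2), heading N
step 4 (back(4)): at (1,0), heading N
no 3-step plan works, so 4 is optimal.

turn(left), back(2), turn(left), back(4)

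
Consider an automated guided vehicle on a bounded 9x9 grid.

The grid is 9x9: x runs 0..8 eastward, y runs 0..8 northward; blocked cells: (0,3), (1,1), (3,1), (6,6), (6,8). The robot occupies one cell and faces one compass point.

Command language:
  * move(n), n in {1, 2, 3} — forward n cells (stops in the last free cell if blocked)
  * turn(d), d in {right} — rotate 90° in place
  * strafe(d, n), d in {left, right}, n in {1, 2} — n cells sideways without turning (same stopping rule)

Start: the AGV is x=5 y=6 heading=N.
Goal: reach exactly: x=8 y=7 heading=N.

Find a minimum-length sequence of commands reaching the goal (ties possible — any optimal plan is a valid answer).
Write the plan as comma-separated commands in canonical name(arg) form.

from: x=5 y=6 heading=N
step 1 (move(1)): x=5 y=7 heading=N
step 2 (strafe(right, 1)): x=6 y=7 heading=N
step 3 (strafe(right, 2)): x=8 y=7 heading=N
shorter routes all fall short; 3 is best.

move(1), strafe(right, 1), strafe(right, 2)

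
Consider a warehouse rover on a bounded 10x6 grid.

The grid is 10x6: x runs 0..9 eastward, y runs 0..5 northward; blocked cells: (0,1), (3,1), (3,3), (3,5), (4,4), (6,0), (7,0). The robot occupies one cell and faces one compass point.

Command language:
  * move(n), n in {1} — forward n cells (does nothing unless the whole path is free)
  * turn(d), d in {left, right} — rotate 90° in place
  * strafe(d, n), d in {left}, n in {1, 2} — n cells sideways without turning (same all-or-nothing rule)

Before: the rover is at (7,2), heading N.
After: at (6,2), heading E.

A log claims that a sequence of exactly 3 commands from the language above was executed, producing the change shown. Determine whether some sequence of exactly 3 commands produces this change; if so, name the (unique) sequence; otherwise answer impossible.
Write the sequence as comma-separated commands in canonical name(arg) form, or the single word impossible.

key: cell and facing (now E) both changed — the 3 commands mix motion and turning
initial: at (7,2), heading N
t=1 strafe(left, 2) ⇒ at (5,2), heading N
t=2 turn(right) ⇒ at (5,2), heading E
t=3 move(1) ⇒ at (6,2), heading E
all 125 alternatives checked — unique.

strafe(left, 2), turn(right), move(1)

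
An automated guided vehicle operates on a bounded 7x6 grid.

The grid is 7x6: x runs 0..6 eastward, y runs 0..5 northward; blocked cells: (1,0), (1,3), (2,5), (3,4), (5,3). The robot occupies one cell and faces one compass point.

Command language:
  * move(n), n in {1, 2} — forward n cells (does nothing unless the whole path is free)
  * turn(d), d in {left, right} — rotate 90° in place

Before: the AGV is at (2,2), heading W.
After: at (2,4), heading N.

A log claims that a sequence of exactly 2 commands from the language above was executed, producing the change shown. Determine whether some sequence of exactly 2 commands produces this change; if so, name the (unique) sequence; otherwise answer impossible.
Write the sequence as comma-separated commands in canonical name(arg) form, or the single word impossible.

turn(right), move(2)

key: running move(2) before turn(right) would end elsewhere — order is forced
initial: at (2,2), heading W
1. turn(right) → at (2,2), heading N
2. move(2) → at (2,4), heading N
no rival 2-sequence matches.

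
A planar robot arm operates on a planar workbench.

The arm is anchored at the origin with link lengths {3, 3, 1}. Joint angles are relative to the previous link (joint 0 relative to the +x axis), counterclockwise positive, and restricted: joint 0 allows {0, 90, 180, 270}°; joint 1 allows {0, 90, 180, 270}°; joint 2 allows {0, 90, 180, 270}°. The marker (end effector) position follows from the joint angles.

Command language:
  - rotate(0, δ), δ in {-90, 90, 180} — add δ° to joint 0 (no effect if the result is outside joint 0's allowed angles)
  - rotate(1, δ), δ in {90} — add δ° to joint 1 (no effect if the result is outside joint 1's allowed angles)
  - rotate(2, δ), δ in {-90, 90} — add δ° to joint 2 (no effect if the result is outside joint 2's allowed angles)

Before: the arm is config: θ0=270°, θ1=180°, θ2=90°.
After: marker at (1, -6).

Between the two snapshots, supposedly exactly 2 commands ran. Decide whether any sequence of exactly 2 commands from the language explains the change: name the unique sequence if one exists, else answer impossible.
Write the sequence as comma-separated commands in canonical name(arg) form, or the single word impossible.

initial: config: θ0=270°, θ1=180°, θ2=90°
[1] after rotate(1, 90): config: θ0=270°, θ1=270°, θ2=90°
[2] after rotate(1, 90): config: θ0=270°, θ1=0°, θ2=90°
no other 2-command option fits: unique.

rotate(1, 90), rotate(1, 90)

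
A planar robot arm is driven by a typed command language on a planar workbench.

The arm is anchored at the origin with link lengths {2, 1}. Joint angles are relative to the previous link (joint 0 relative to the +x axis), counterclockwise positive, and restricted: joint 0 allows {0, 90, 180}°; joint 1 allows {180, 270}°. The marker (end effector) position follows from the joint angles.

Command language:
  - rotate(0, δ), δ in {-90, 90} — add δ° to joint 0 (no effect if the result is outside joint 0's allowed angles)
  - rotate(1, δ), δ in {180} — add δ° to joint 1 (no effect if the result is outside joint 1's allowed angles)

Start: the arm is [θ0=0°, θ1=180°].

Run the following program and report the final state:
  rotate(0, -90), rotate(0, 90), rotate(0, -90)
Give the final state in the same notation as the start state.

[θ0=0°, θ1=180°]

t0: [θ0=0°, θ1=180°]
t=1 rotate(0, -90) ⇒ [θ0=0°, θ1=180°]
t=2 rotate(0, 90) ⇒ [θ0=90°, θ1=180°]
t=3 rotate(0, -90) ⇒ [θ0=0°, θ1=180°]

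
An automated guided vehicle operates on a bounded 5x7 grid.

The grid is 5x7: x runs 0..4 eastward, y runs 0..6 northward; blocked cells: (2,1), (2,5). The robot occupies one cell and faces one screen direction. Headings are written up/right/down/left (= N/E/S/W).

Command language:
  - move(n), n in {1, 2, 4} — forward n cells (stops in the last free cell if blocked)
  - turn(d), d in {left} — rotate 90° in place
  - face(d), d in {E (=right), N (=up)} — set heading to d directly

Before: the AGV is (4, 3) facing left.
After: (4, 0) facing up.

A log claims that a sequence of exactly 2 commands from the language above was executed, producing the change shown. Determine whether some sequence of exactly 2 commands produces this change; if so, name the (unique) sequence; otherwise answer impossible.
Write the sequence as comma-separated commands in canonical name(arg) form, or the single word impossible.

checked all 2-command options: none fits.

impossible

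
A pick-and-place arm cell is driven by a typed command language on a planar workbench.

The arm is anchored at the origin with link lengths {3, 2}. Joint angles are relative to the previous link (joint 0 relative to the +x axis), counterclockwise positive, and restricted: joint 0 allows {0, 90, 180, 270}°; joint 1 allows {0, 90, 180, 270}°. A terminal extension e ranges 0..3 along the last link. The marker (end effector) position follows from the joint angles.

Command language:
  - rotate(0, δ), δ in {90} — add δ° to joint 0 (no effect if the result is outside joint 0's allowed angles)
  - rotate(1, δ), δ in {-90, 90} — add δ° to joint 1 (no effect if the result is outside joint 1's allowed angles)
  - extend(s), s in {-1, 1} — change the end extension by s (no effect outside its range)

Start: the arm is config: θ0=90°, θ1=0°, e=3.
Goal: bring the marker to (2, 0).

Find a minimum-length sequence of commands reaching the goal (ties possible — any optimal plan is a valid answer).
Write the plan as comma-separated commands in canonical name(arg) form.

t0: config: θ0=90°, θ1=0°, e=3
t=1 rotate(0, 90) ⇒ config: θ0=180°, θ1=0°, e=3
t=2 rotate(1, -90) ⇒ config: θ0=180°, θ1=270°, e=3
t=3 rotate(1, -90) ⇒ config: θ0=180°, θ1=180°, e=3
no 2-step plan works, so 3 is optimal.

rotate(0, 90), rotate(1, -90), rotate(1, -90)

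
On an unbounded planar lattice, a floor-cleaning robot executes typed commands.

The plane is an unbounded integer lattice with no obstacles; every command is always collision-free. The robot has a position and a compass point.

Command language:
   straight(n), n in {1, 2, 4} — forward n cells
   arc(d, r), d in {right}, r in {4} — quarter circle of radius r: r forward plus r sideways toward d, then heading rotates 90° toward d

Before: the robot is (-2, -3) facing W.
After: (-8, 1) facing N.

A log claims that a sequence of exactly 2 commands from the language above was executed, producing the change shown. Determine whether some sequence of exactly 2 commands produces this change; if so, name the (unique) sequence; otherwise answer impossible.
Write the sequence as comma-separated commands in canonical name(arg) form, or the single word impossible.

key: running arc(right, 4) before straight(2) would end elsewhere — order is forced
t0: (-2, -3) facing W
[1] after straight(2): (-4, -3) facing W
[2] after arc(right, 4): (-8, 1) facing N
all 16 alternatives checked — unique.

straight(2), arc(right, 4)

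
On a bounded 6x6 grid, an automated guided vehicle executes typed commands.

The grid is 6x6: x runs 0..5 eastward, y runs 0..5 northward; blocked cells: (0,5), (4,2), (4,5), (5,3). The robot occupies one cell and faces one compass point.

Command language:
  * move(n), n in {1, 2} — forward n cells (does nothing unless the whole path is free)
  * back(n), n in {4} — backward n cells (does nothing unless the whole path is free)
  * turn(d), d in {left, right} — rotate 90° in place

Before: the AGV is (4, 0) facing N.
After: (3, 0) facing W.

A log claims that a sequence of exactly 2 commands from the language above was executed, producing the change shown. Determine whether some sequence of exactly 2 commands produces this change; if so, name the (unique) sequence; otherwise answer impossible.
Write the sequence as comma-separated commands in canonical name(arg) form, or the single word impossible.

turn(left), move(1)

key: running move(1) before turn(left) would end elsewhere — order is forced
from: (4, 0) facing N
step 1 (turn(left)): (4, 0) facing W
step 2 (move(1)): (3, 0) facing W
no other 2-command option fits: unique.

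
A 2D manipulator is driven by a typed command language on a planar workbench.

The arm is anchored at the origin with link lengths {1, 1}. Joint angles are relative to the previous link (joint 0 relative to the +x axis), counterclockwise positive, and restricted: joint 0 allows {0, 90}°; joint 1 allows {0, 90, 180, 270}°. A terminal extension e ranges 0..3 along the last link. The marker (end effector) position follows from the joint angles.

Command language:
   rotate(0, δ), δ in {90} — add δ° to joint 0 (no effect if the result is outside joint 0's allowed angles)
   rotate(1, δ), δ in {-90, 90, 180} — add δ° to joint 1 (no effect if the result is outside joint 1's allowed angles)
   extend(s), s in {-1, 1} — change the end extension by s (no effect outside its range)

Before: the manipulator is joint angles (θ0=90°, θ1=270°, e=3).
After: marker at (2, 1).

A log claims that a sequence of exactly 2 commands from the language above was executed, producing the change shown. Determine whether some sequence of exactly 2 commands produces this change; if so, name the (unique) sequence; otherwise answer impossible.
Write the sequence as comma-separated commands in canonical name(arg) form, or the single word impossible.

extend(-1), extend(-1)

begin: joint angles (θ0=90°, θ1=270°, e=3)
1. extend(-1) → joint angles (θ0=90°, θ1=270°, e=2)
2. extend(-1) → joint angles (θ0=90°, θ1=270°, e=1)
uniquely the one of 36 2-step routes that fits.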